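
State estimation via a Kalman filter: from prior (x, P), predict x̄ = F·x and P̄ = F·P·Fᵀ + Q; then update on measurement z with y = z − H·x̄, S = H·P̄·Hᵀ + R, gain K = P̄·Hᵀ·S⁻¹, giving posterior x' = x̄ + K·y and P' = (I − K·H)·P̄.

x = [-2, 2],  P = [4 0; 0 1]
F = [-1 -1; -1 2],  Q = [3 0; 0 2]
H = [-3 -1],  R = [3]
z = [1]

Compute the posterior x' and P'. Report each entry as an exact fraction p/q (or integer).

x' = [-182/97, 470/97]
P' = [100/97 -222/97; -222/97 714/97]

x̄ = F·x = [0, 6]
P̄ = F·P·Fᵀ + Q = [8 2; 2 10]
y = z − H·x̄ = [7]
S = H·P̄·Hᵀ + R = [97]
K = P̄·Hᵀ·S⁻¹ = [-26/97; -16/97]
x' = x̄ + K·y = [-182/97, 470/97]
P' = (I − K·H)·P̄ = [100/97 -222/97; -222/97 714/97]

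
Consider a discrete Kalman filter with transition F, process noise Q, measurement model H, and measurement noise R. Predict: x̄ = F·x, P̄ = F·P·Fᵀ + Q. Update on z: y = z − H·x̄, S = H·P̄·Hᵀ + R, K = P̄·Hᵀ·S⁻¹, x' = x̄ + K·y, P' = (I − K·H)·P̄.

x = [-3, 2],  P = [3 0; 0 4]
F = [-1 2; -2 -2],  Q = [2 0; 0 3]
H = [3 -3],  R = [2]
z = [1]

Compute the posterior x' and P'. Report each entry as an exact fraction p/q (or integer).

x̄ = F·x = [7, 2]
P̄ = F·P·Fᵀ + Q = [21 -10; -10 31]
y = z − H·x̄ = [-14]
S = H·P̄·Hᵀ + R = [650]
K = P̄·Hᵀ·S⁻¹ = [93/650; -123/650]
x' = x̄ + K·y = [1624/325, 1511/325]
P' = (I − K·H)·P̄ = [5001/650 4939/650; 4939/650 5021/650]

x' = [1624/325, 1511/325]
P' = [5001/650 4939/650; 4939/650 5021/650]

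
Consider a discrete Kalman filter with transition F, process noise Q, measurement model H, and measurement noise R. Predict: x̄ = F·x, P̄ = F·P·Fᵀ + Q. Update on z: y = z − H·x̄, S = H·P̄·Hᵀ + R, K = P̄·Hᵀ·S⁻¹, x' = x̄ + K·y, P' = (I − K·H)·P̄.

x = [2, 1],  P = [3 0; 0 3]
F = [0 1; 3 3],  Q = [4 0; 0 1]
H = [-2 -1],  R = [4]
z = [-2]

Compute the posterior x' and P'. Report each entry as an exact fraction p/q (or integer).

x̄ = F·x = [1, 9]
P̄ = F·P·Fᵀ + Q = [7 9; 9 55]
y = z − H·x̄ = [9]
S = H·P̄·Hᵀ + R = [123]
K = P̄·Hᵀ·S⁻¹ = [-23/123; -73/123]
x' = x̄ + K·y = [-28/41, 150/41]
P' = (I − K·H)·P̄ = [332/123 -572/123; -572/123 1436/123]

x' = [-28/41, 150/41]
P' = [332/123 -572/123; -572/123 1436/123]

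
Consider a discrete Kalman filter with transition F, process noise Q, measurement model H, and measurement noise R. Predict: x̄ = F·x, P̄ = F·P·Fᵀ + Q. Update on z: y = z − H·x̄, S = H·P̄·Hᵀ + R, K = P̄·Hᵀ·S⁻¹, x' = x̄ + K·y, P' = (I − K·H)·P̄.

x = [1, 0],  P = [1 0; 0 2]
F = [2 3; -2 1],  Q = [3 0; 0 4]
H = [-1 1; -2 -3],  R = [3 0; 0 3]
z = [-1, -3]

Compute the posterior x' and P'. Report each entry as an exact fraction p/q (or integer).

x' = [3167/2298, 18/383]
P' = [845/766 -204/383; -204/383 210/383]

x̄ = F·x = [2, -2]
P̄ = F·P·Fᵀ + Q = [25 2; 2 10]
y = z − H·x̄ = [3, -5]
S = H·P̄·Hᵀ + R = [34 22; 22 217]
K = P̄·Hᵀ·S⁻¹ = [-1253/2298 -233/1149; 138/383 -74/383]
x' = x̄ + K·y = [3167/2298, 18/383]
P' = (I − K·H)·P̄ = [845/766 -204/383; -204/383 210/383]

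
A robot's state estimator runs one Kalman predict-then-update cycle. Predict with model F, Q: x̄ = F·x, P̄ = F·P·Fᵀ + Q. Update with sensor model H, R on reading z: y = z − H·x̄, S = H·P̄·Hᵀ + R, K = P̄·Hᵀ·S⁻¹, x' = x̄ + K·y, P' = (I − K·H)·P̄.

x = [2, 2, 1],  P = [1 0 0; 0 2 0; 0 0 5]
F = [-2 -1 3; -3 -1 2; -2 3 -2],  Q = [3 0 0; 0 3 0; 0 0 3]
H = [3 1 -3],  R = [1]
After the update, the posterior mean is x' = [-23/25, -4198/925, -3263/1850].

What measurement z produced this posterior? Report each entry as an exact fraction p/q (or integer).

z = [-2]

x̄ = F·x = [-3, -6, 0]
P̄ = F·P·Fᵀ + Q = [54 38 -32; 38 34 -20; -32 -20 45]
S = H·P̄·Hᵀ + R = [1850]
K = P̄·Hᵀ·S⁻¹ = [4/25; 104/925; -251/1850]
x' − x̄ = [52/25, 1352/925, -3263/1850] = K·y
y = (KᵀK)⁻¹·Kᵀ·(x' − x̄) = [13]
z = y + H·x̄ = [13] + [-15] = [-2]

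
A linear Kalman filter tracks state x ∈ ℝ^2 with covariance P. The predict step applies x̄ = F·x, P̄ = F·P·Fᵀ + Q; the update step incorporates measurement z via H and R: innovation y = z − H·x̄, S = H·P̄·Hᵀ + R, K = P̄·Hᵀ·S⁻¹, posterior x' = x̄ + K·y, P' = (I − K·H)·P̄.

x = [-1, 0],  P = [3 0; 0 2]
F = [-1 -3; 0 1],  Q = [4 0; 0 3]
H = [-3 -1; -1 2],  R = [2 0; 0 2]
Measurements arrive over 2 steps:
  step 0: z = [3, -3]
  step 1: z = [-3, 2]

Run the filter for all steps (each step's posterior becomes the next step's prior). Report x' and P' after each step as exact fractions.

step 0: x̄ = F·x = [1, 0]
step 0: P̄ = F·P·Fᵀ + Q = [25 -6; -6 5]
step 0: y = z − H·x̄ = [6, -2]
step 0: S = H·P̄·Hᵀ + R = [196 95; 95 71]
step 0: K = P̄·Hᵀ·S⁻¹ = [-1384/4891 -697/4891; -597/4891 1901/4891]
step 0: x' = x̄ + K·y = [-2019/4891, -7384/4891]
step 0: P' = (I − K·H)·P̄ = [990/4891 -202/4891; -202/4891 1800/4891]
step 1: x̄ = F·x = [24171/4891, -7384/4891]
step 1: P̄ = F·P·Fᵀ + Q = [35542/4891 -5198/4891; -5198/4891 16473/4891]
step 1: y = z − H·x̄ = [50456/4891, 48721/4891]
step 1: S = H·P̄·Hᵀ + R = [314945/4891 99670/4891; 99670/4891 132008/4891]
step 1: K = P̄·Hᵀ·S⁻¹ = [-150117/539105 -29705/215642; -200258/1617315 247411/646926]
step 1: x' = x̄ + K·y = [751691/1078210, 1102543/1078210]
step 1: P' = (I − K·H)·P̄ = [106999/539105 -20763/539105; -20763/539105 587383/1617315]

step 0: x' = [-2019/4891, -7384/4891], P' = [990/4891 -202/4891; -202/4891 1800/4891]
step 1: x' = [751691/1078210, 1102543/1078210], P' = [106999/539105 -20763/539105; -20763/539105 587383/1617315]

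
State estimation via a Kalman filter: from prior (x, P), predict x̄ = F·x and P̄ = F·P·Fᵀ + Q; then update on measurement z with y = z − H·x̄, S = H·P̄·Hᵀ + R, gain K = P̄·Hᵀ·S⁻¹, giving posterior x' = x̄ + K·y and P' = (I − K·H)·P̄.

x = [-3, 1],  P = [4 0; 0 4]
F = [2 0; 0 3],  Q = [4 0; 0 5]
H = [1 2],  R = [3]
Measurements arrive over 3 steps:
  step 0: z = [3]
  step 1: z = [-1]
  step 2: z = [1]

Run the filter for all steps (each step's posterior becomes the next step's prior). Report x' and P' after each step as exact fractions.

step 0: x̄ = F·x = [-6, 3]
step 0: P̄ = F·P·Fᵀ + Q = [20 0; 0 41]
step 0: y = z − H·x̄ = [3]
step 0: S = H·P̄·Hᵀ + R = [187]
step 0: K = P̄·Hᵀ·S⁻¹ = [20/187; 82/187]
step 0: x' = x̄ + K·y = [-1062/187, 807/187]
step 0: P' = (I − K·H)·P̄ = [3340/187 -1640/187; -1640/187 943/187]
step 1: x̄ = F·x = [-2124/187, 2421/187]
step 1: P̄ = F·P·Fᵀ + Q = [14108/187 -9840/187; -9840/187 9422/187]
step 1: y = z − H·x̄ = [-2905/187]
step 1: S = H·P̄·Hᵀ + R = [12997/187]
step 1: K = P̄·Hᵀ·S⁻¹ = [-5572/12997; 9004/12997]
step 1: x' = x̄ + K·y = [-61064/12997, 28391/12997]
step 1: P' = (I − K·H)·P̄ = [814516/12997 -415616/12997; -415616/12997 221314/12997]
step 2: x̄ = F·x = [-122128/12997, 85173/12997]
step 2: P̄ = F·P·Fᵀ + Q = [3310052/12997 -2493696/12997; -2493696/12997 2056811/12997]
step 2: y = z − H·x̄ = [-35221/12997]
step 2: S = H·P̄·Hᵀ + R = [1601503/12997]
step 2: K = P̄·Hᵀ·S⁻¹ = [-1677340/1601503; 1619926/1601503]
step 2: x' = x̄ + K·y = [-10503252/1601503, 6105209/1601503]
step 2: P' = (I − K·H)·P̄ = [191397148/1601503 -98214584/1601503; -98214584/1601503 51537181/1601503]

step 0: x' = [-1062/187, 807/187], P' = [3340/187 -1640/187; -1640/187 943/187]
step 1: x' = [-61064/12997, 28391/12997], P' = [814516/12997 -415616/12997; -415616/12997 221314/12997]
step 2: x' = [-10503252/1601503, 6105209/1601503], P' = [191397148/1601503 -98214584/1601503; -98214584/1601503 51537181/1601503]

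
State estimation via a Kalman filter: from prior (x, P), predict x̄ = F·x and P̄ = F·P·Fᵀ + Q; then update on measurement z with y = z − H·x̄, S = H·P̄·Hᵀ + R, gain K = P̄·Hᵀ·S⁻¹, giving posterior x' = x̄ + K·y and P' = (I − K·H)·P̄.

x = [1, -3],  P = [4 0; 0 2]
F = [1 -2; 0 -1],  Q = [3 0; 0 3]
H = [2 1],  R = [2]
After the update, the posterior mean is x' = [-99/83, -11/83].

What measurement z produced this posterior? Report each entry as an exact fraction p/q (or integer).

x̄ = F·x = [7, 3]
P̄ = F·P·Fᵀ + Q = [15 4; 4 5]
S = H·P̄·Hᵀ + R = [83]
K = P̄·Hᵀ·S⁻¹ = [34/83; 13/83]
x' − x̄ = [-680/83, -260/83] = K·y
y = (KᵀK)⁻¹·Kᵀ·(x' − x̄) = [-20]
z = y + H·x̄ = [-20] + [17] = [-3]

z = [-3]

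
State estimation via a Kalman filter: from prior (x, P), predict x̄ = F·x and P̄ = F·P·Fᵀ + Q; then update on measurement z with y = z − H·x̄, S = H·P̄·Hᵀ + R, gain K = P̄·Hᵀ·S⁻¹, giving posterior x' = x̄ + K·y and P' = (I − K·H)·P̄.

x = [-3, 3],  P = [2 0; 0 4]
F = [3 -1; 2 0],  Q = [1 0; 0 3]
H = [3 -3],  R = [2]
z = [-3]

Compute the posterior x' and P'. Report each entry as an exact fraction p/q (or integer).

x' = [-609/92, -507/92]
P' = [1027/92 1005/92; 1005/92 1003/92]

x̄ = F·x = [-12, -6]
P̄ = F·P·Fᵀ + Q = [23 12; 12 11]
y = z − H·x̄ = [15]
S = H·P̄·Hᵀ + R = [92]
K = P̄·Hᵀ·S⁻¹ = [33/92; 3/92]
x' = x̄ + K·y = [-609/92, -507/92]
P' = (I − K·H)·P̄ = [1027/92 1005/92; 1005/92 1003/92]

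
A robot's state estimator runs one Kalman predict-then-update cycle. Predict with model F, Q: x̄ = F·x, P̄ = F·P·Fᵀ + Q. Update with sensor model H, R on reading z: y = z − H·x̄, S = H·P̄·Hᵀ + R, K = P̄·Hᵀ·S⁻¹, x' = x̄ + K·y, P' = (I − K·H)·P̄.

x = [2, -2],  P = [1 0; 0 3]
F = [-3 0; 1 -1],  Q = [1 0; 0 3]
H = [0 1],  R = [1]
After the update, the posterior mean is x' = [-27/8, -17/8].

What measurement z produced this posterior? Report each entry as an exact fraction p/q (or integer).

z = [-3]

x̄ = F·x = [-6, 4]
P̄ = F·P·Fᵀ + Q = [10 -3; -3 7]
S = H·P̄·Hᵀ + R = [8]
K = P̄·Hᵀ·S⁻¹ = [-3/8; 7/8]
x' − x̄ = [21/8, -49/8] = K·y
y = (KᵀK)⁻¹·Kᵀ·(x' − x̄) = [-7]
z = y + H·x̄ = [-7] + [4] = [-3]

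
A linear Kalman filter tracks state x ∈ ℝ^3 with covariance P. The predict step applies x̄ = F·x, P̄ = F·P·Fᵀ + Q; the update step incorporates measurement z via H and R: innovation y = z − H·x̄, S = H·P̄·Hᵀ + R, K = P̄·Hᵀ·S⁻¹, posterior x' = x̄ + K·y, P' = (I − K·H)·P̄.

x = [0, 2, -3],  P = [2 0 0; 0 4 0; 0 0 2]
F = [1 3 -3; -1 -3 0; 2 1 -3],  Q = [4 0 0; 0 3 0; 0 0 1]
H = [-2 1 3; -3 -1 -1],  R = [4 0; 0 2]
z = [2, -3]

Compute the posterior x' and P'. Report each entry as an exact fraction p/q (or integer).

x' = [14779/27549, 43105/55098, 4781/6122]
P' = [17260/27549 -63022/27549 3042/3061; -63022/27549 643763/55098 -30921/6122; 3042/3061 -30921/6122 15515/6122]

x̄ = F·x = [15, -6, 11]
P̄ = F·P·Fᵀ + Q = [60 -38 34; -38 41 -16; 34 -16 31]
y = z − H·x̄ = [5, 47]
S = H·P̄·Hᵀ + R = [212 90; 90 558]
K = P̄·Hᵀ·S⁻¹ = [-428/3061 -8068/27549; 847/3061 6329/55098; 432/3061 -1423/6122]
x' = x̄ + K·y = [14779/27549, 43105/55098, 4781/6122]
P' = (I − K·H)·P̄ = [17260/27549 -63022/27549 3042/3061; -63022/27549 643763/55098 -30921/6122; 3042/3061 -30921/6122 15515/6122]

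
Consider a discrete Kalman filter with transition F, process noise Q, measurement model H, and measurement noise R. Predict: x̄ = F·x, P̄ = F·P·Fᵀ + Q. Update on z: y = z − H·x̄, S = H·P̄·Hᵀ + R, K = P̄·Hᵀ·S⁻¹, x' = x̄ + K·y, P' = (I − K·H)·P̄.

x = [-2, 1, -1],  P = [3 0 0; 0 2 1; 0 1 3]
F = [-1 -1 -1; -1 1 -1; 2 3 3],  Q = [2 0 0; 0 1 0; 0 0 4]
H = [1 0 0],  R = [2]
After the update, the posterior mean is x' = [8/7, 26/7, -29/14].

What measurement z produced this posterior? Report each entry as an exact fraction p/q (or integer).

x̄ = F·x = [2, 4, -4]
P̄ = F·P·Fᵀ + Q = [12 4 -27; 4 7 -9; -27 -9 79]
S = H·P̄·Hᵀ + R = [14]
K = P̄·Hᵀ·S⁻¹ = [6/7; 2/7; -27/14]
x' − x̄ = [-6/7, -2/7, 27/14] = K·y
y = (KᵀK)⁻¹·Kᵀ·(x' − x̄) = [-1]
z = y + H·x̄ = [-1] + [2] = [1]

z = [1]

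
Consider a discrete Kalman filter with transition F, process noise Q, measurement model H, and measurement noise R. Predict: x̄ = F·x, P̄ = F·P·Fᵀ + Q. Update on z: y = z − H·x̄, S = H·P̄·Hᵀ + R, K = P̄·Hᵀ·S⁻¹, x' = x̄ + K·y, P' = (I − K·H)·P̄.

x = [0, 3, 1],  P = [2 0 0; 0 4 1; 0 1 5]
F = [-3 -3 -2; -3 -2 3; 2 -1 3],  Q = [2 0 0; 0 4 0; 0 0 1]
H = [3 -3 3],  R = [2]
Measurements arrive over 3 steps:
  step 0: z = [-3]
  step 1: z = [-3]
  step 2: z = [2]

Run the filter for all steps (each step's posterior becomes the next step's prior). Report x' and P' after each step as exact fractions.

step 0: x' = [-3091/533, -3615/533, -1071/533], P' = [29480/533 16403/533 -12989/533; 16403/533 28627/533 12160/533; -12989/533 12160/533 25115/533]
step 1: x' = [140797410/3660349, 114061674/3660349, -30388639/3660349], P' = [5625304935/3660349 4682210252/3660349 -942710623/3660349; 4682210252/3660349 3910861041/3660349 -772074363/3660349; -942710623/3660349 -772074363/3660349 170340222/3660349]
step 2: x' = [503537979562/24838818389, 341289034785/24838818389, -145466115483/24838818389], P' = [112559791305958/24838818389 94754844389193/24838818389 -17843355210073/24838818389; 94754844389193/24838818389 79850795239487/24838818389 -14943147202546/24838818389; -17843355210073/24838818389 -14943147202546/24838818389 2905036358593/24838818389]

step 0: x̄ = F·x = [-11, -3, 0]
step 0: P̄ = F·P·Fᵀ + Q = [88 7 -37; 7 71 32; -37 32 52]
step 0: y = z − H·x̄ = [21]
step 0: S = H·P̄·Hᵀ + R = [533]
step 0: K = P̄·Hᵀ·S⁻¹ = [132/533; -96/533; -51/533]
step 0: x' = x̄ + K·y = [-3091/533, -3615/533, -1071/533]
step 0: P' = (I − K·H)·P̄ = [29480/533 16403/533 -12989/533; 16403/533 28627/533 12160/533; -12989/533 12160/533 25115/533]
step 1: x̄ = F·x = [22260/533, 13290/533, -5780/533]
step 1: P̄ = F·P·Fᵀ + Q = [909795/533 510604/533 -207161/533; 510604/533 892713/533 19533/533; -207161/533 19533/533 78675/533]
step 1: y = z − H·x̄ = [-11169/533]
step 1: S = H·P̄·Hᵀ + R = [3660349/533]
step 1: K = P̄·Hᵀ·S⁻¹ = [576090/3660349; -1087728/3660349; -444057/3660349]
step 1: x' = x̄ + K·y = [140797410/3660349, 114061674/3660349, -30388639/3660349]
step 1: P' = (I − K·H)·P̄ = [5625304935/3660349 4682210252/3660349 -942710623/3660349; 4682210252/3660349 3910861041/3660349 -772074363/3660349; -942710623/3660349 -772074363/3660349 170340222/3660349]
step 2: x̄ = F·x = [-703799974/3660349, -741681495/3660349, 76367229/3660349]
step 2: P̄ = F·P·Fᵀ + Q = [150216540074/3660349 149992526793/3660349 -19428159935/3660349; 149992526793/3660349 150239098567/3660349 -19302454646/3660349; -19428159935/3660349 -19302454646/3660349 2539880822/3660349]
step 2: y = z − H·x̄ = [-4356176/47537]
step 2: S = H·P̄·Hᵀ + R = [46083151/6791]
step 2: K = P̄·Hᵀ·S⁻¹ = [-748213506/322582057; -761650380/322582057; 94058787/322582057]
step 2: x' = x̄ + K·y = [503537979562/24838818389, 341289034785/24838818389, -145466115483/24838818389]
step 2: P' = (I − K·H)·P̄ = [112559791305958/24838818389 94754844389193/24838818389 -17843355210073/24838818389; 94754844389193/24838818389 79850795239487/24838818389 -14943147202546/24838818389; -17843355210073/24838818389 -14943147202546/24838818389 2905036358593/24838818389]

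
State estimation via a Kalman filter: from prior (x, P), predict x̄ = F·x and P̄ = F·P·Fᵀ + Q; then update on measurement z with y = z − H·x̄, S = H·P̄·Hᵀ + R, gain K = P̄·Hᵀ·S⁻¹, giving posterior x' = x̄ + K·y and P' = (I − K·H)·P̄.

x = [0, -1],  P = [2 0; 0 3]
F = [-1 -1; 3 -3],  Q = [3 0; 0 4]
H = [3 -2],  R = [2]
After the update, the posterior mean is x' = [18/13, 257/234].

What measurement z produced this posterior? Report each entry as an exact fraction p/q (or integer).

x̄ = F·x = [1, 3]
P̄ = F·P·Fᵀ + Q = [8 3; 3 49]
S = H·P̄·Hᵀ + R = [234]
K = P̄·Hᵀ·S⁻¹ = [1/13; -89/234]
x' − x̄ = [5/13, -445/234] = K·y
y = (KᵀK)⁻¹·Kᵀ·(x' − x̄) = [5]
z = y + H·x̄ = [5] + [-3] = [2]

z = [2]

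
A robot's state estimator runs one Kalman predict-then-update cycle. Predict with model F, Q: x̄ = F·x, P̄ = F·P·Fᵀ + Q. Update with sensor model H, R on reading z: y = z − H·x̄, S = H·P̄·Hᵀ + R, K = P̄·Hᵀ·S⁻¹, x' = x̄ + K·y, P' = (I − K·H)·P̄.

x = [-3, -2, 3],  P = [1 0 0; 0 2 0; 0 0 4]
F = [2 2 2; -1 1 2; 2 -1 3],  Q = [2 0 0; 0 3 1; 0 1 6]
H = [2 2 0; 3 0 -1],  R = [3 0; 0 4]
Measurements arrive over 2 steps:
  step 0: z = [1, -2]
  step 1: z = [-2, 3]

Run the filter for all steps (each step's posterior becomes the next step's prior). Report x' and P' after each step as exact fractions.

step 0: x̄ = F·x = [-4, 7, 5]
step 0: P̄ = F·P·Fᵀ + Q = [30 18 24; 18 22 21; 24 21 48]
step 0: y = z − H·x̄ = [-5, 15]
step 0: S = H·P̄·Hᵀ + R = [355 198; 198 178]
step 0: K = P̄·Hᵀ·S⁻¹ = [30/179 33/179; 3853/11993 -4125/23986; 5634/11993 -4650/11993]
step 0: x' = x̄ + K·y = [-371/179, 67497/23986, -37955/11993]
step 0: P' = (I − K·H)·P̄ = [312/179 -267/179 804/179; -267/179 47337/23986 -45417/11993; 804/179 -45417/11993 180204/11993]
step 1: x̄ = F·x = [-58127/11993, -34609/23986, -394655/23986]
step 1: P̄ = F·P·Fᵀ + Q = [847588/11993 561579/11993 1438737/11993; 561579/11993 880011/23986 1965049/23986; 1438737/11993 1965049/23986 5583105/23986]
step 1: y = z − H·x̄ = [126877/11993, 26065/23986]
step 1: S = H·P̄·Hᵀ + R = [9678985/11993 3612479/11993; 3612479/11993 3670789/23986]
step 1: K = P̄·Hᵀ·S⁻¹ = [197528620/786250531 84163826/786250531; 190090462/786250531 -73326389/786250531; 563686028/786250531 -456327173/786250531]
step 1: x' = x̄ + K·y = [-1629590664/786250531, 796865594/786250531, -7469118933/786250531]
step 1: P' = (I − K·H)·P̄ = [1400463022/786250531 -1104170092/786250531 3864733762/786250531; -1104170092/786250531 1389305785/786250531 -3019204720/786250531; 3864733762/786250531 -3019204720/786250531 13419509978/786250531]

step 0: x' = [-371/179, 67497/23986, -37955/11993], P' = [312/179 -267/179 804/179; -267/179 47337/23986 -45417/11993; 804/179 -45417/11993 180204/11993]
step 1: x' = [-1629590664/786250531, 796865594/786250531, -7469118933/786250531], P' = [1400463022/786250531 -1104170092/786250531 3864733762/786250531; -1104170092/786250531 1389305785/786250531 -3019204720/786250531; 3864733762/786250531 -3019204720/786250531 13419509978/786250531]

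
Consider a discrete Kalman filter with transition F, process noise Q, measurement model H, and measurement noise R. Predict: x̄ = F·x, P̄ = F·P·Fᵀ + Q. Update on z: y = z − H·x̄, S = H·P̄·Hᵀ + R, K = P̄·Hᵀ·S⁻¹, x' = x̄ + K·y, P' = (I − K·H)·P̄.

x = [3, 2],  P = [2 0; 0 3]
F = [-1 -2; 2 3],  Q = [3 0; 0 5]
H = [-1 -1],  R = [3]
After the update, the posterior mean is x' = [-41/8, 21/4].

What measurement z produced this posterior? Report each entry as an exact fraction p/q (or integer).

x̄ = F·x = [-7, 12]
P̄ = F·P·Fᵀ + Q = [17 -22; -22 40]
S = H·P̄·Hᵀ + R = [16]
K = P̄·Hᵀ·S⁻¹ = [5/16; -9/8]
x' − x̄ = [15/8, -27/4] = K·y
y = (KᵀK)⁻¹·Kᵀ·(x' − x̄) = [6]
z = y + H·x̄ = [6] + [-5] = [1]

z = [1]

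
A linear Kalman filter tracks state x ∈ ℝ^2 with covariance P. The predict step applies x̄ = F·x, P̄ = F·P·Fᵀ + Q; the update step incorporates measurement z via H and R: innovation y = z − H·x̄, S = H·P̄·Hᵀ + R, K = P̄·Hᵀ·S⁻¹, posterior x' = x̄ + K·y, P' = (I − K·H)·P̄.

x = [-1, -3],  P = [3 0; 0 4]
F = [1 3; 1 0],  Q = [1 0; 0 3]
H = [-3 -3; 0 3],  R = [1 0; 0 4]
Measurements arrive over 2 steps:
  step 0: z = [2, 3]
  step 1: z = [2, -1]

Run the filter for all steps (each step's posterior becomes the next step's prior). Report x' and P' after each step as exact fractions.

step 0: x' = [-34435/20641, 20237/20641], P' = [10555/20641 -8304/20641; -8304/20641 8340/20641]
step 1: x' = [-136801/19583449, -12021103/19583449], P' = [8693243/19583449 -6831440/19583449; -6831440/19583449 7063924/19583449]

step 0: x̄ = F·x = [-10, -1]
step 0: P̄ = F·P·Fᵀ + Q = [40 3; 3 6]
step 0: y = z − H·x̄ = [-31, 6]
step 0: S = H·P̄·Hᵀ + R = [469 -81; -81 58]
step 0: K = P̄·Hᵀ·S⁻¹ = [-6753/20641 -6228/20641; -108/20641 6255/20641]
step 0: x' = x̄ + K·y = [-34435/20641, 20237/20641]
step 0: P' = (I − K·H)·P̄ = [10555/20641 -8304/20641; -8304/20641 8340/20641]
step 1: x̄ = F·x = [26276/20641, -34435/20641]
step 1: P̄ = F·P·Fᵀ + Q = [56432/20641 -14357/20641; -14357/20641 72478/20641]
step 1: y = z − H·x̄ = [16805/20641, 82664/20641]
step 1: S = H·P̄·Hᵀ + R = [922405/20641 -523089/20641; -523089/20641 734866/20641]
step 1: K = P̄·Hᵀ·S⁻¹ = [-5585409/19583449 -5123580/19583449; -697452/19583449 5297943/19583449]
step 1: x' = x̄ + K·y = [-136801/19583449, -12021103/19583449]
step 1: P' = (I − K·H)·P̄ = [8693243/19583449 -6831440/19583449; -6831440/19583449 7063924/19583449]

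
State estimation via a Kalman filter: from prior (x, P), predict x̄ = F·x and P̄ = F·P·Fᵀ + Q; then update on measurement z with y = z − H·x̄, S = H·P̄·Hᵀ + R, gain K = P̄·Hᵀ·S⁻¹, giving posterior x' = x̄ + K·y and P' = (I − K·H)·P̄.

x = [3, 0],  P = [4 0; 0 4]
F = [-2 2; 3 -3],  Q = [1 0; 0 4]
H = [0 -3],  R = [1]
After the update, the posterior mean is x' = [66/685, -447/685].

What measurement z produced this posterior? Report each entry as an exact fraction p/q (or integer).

x̄ = F·x = [-6, 9]
P̄ = F·P·Fᵀ + Q = [33 -48; -48 76]
S = H·P̄·Hᵀ + R = [685]
K = P̄·Hᵀ·S⁻¹ = [144/685; -228/685]
x' − x̄ = [4176/685, -6612/685] = K·y
y = (KᵀK)⁻¹·Kᵀ·(x' − x̄) = [29]
z = y + H·x̄ = [29] + [-27] = [2]

z = [2]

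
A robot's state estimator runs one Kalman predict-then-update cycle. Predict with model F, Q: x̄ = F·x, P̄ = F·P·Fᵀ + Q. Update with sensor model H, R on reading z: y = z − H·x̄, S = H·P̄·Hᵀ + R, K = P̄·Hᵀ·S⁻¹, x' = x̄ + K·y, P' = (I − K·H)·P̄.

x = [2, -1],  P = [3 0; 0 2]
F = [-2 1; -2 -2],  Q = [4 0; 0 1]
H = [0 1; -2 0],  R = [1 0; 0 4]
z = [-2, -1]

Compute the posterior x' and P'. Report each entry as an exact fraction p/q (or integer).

x' = [28/177, -332/177]
P' = [166/177 4/177; 4/177 335/354]

x̄ = F·x = [-5, -2]
P̄ = F·P·Fᵀ + Q = [18 8; 8 21]
y = z − H·x̄ = [0, -11]
S = H·P̄·Hᵀ + R = [22 -16; -16 76]
K = P̄·Hᵀ·S⁻¹ = [4/177 -83/177; 335/354 -2/177]
x' = x̄ + K·y = [28/177, -332/177]
P' = (I − K·H)·P̄ = [166/177 4/177; 4/177 335/354]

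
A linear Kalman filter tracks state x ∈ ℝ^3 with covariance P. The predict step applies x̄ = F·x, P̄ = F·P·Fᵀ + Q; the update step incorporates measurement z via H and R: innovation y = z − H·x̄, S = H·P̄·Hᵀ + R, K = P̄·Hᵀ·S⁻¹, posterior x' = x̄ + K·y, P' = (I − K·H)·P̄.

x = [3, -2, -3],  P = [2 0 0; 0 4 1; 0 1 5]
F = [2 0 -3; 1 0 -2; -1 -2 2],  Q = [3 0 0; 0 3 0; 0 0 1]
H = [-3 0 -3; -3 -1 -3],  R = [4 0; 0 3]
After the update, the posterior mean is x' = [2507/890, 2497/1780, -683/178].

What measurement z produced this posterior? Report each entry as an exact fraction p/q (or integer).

x̄ = F·x = [15, 9, -5]
P̄ = F·P·Fᵀ + Q = [56 34 -28; 34 25 -18; -28 -18 31]
S = H·P̄·Hᵀ + R = [283 327; 327 403]
K = P̄·Hᵀ·S⁻¹ = [2367/3560 -2963/3560; 4527/7120 -4963/7120; -657/712 549/712]
x' − x̄ = [-10843/890, -13523/1780, 207/178] = K·y
y = (KᵀK)⁻¹·Kᵀ·(x' − x̄) = [33, 41]
z = y + H·x̄ = [33, 41] + [-30, -39] = [3, 2]

z = [3, 2]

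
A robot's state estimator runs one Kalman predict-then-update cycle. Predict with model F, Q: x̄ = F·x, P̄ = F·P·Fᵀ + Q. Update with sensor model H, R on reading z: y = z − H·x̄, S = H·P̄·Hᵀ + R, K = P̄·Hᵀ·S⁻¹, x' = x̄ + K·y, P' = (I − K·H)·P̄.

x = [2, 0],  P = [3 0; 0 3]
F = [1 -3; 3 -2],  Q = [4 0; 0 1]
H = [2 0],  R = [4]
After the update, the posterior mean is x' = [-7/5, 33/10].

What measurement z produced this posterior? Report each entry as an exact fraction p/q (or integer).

x̄ = F·x = [2, 6]
P̄ = F·P·Fᵀ + Q = [34 27; 27 40]
S = H·P̄·Hᵀ + R = [140]
K = P̄·Hᵀ·S⁻¹ = [17/35; 27/70]
x' − x̄ = [-17/5, -27/10] = K·y
y = (KᵀK)⁻¹·Kᵀ·(x' − x̄) = [-7]
z = y + H·x̄ = [-7] + [4] = [-3]

z = [-3]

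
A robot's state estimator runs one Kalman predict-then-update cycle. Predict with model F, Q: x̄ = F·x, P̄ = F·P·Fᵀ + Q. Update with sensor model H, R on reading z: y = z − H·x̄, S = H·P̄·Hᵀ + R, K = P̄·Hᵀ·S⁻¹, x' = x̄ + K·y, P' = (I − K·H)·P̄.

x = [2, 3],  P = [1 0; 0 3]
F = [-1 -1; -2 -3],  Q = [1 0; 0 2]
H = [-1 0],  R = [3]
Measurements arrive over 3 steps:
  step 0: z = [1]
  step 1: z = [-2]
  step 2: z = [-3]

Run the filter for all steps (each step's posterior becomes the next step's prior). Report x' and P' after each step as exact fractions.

step 0: x' = [-5/2, -15/2], P' = [15/8 33/8; 33/8 143/8]
step 1: x' = [11/4, 8], P' = [87/32 117/16; 117/16 119/4]
step 2: x' = [239/109, 1269/218], P' = [1539/545 840/109; 840/109 27223/872]

step 0: x̄ = F·x = [-5, -13]
step 0: P̄ = F·P·Fᵀ + Q = [5 11; 11 33]
step 0: y = z − H·x̄ = [-4]
step 0: S = H·P̄·Hᵀ + R = [8]
step 0: K = P̄·Hᵀ·S⁻¹ = [-5/8; -11/8]
step 0: x' = x̄ + K·y = [-5/2, -15/2]
step 0: P' = (I − K·H)·P̄ = [15/8 33/8; 33/8 143/8]
step 1: x̄ = F·x = [10, 55/2]
step 1: P̄ = F·P·Fᵀ + Q = [29 78; 78 1759/8]
step 1: y = z − H·x̄ = [8]
step 1: S = H·P̄·Hᵀ + R = [32]
step 1: K = P̄·Hᵀ·S⁻¹ = [-29/32; -39/16]
step 1: x' = x̄ + K·y = [11/4, 8]
step 1: P' = (I − K·H)·P̄ = [87/32 117/16; 117/16 119/4]
step 2: x̄ = F·x = [-43/4, -59/2]
step 2: P̄ = F·P·Fᵀ + Q = [1539/32 525/4; 525/4 2947/8]
step 2: y = z − H·x̄ = [-55/4]
step 2: S = H·P̄·Hᵀ + R = [1635/32]
step 2: K = P̄·Hᵀ·S⁻¹ = [-513/545; -280/109]
step 2: x' = x̄ + K·y = [239/109, 1269/218]
step 2: P' = (I − K·H)·P̄ = [1539/545 840/109; 840/109 27223/872]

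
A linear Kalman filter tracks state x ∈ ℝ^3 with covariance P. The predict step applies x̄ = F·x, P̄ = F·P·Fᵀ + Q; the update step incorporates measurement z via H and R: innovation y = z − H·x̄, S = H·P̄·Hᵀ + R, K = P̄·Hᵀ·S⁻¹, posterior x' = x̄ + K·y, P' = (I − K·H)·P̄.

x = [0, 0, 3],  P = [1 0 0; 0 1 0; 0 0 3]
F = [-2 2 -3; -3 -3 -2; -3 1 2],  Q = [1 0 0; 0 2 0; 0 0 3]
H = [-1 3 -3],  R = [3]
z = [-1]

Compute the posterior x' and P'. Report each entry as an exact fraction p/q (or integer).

x' = [-265/41, -38/41, 397/246]
P' = [1284/41 354/41 -78/41; 354/41 544/41 418/41; -78/41 418/41 5411/492]

x̄ = F·x = [-9, -6, 6]
P̄ = F·P·Fᵀ + Q = [36 18 -10; 18 32 -6; -10 -6 25]
y = z − H·x̄ = [26]
S = H·P̄·Hᵀ + R = [492]
K = P̄·Hᵀ·S⁻¹ = [4/41; 8/41; -83/492]
x' = x̄ + K·y = [-265/41, -38/41, 397/246]
P' = (I − K·H)·P̄ = [1284/41 354/41 -78/41; 354/41 544/41 418/41; -78/41 418/41 5411/492]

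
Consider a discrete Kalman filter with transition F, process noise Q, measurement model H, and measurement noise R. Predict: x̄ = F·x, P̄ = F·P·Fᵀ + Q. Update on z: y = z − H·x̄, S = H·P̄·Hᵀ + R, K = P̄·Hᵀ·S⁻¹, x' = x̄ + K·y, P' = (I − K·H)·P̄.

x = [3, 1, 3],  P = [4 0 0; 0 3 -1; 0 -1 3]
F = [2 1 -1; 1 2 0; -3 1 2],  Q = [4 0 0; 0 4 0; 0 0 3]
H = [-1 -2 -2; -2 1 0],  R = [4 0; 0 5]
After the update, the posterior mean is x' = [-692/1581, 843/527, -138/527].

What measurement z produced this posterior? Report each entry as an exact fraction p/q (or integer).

z = [-2, 3]

x̄ = F·x = [4, 5, -2]
P̄ = F·P·Fᵀ + Q = [28 16 -28; 16 20 -10; -28 -10 50]
S = H·P̄·Hᵀ + R = [184 -28; -28 73]
K = P̄·Hᵀ·S⁻¹ = [-353/3162 -934/1581; -247/1054 -134/527; -209/1054 292/527]
x' − x̄ = [-7016/1581, -1792/527, 916/527] = K·y
y = (KᵀK)⁻¹·Kᵀ·(x' − x̄) = [8, 6]
z = y + H·x̄ = [8, 6] + [-10, -3] = [-2, 3]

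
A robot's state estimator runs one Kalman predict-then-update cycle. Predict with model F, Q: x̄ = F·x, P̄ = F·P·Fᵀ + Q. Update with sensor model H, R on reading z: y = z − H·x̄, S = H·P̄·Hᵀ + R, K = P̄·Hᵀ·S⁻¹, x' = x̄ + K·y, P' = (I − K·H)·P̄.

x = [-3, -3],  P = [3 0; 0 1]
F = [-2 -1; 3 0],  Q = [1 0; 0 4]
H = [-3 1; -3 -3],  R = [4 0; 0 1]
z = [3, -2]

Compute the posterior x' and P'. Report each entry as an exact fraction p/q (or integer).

x̄ = F·x = [9, -9]
P̄ = F·P·Fᵀ + Q = [14 -18; -18 31]
y = z − H·x̄ = [39, -2]
S = H·P̄·Hᵀ + R = [269 -75; -75 82]
K = P̄·Hᵀ·S⁻¹ = [-4020/16433 -1272/16433; 4045/16433 -4116/16433]
x' = x̄ + K·y = [-6339/16433, 18090/16433]
P' = (I − K·H)·P̄ = [4126/16433 -3702/16433; -3702/16433 5074/16433]

x' = [-6339/16433, 18090/16433]
P' = [4126/16433 -3702/16433; -3702/16433 5074/16433]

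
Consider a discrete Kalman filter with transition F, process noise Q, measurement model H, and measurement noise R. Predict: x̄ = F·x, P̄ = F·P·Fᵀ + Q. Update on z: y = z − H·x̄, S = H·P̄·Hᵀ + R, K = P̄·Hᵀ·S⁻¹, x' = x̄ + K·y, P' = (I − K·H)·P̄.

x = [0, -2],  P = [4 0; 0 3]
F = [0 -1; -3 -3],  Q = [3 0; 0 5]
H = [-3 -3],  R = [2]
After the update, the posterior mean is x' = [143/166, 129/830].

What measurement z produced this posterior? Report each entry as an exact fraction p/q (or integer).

x̄ = F·x = [2, 6]
P̄ = F·P·Fᵀ + Q = [6 9; 9 68]
S = H·P̄·Hᵀ + R = [830]
K = P̄·Hᵀ·S⁻¹ = [-9/166; -231/830]
x' − x̄ = [-189/166, -4851/830] = K·y
y = (KᵀK)⁻¹·Kᵀ·(x' − x̄) = [21]
z = y + H·x̄ = [21] + [-24] = [-3]

z = [-3]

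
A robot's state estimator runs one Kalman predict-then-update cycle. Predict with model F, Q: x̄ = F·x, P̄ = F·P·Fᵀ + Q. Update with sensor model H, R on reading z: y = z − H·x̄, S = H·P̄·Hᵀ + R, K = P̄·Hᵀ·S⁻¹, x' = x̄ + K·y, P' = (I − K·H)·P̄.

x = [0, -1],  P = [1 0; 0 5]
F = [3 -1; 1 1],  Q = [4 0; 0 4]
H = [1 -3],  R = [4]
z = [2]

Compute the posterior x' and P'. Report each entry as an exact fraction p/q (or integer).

x̄ = F·x = [1, -1]
P̄ = F·P·Fᵀ + Q = [18 -2; -2 10]
y = z − H·x̄ = [-2]
S = H·P̄·Hᵀ + R = [124]
K = P̄·Hᵀ·S⁻¹ = [6/31; -8/31]
x' = x̄ + K·y = [19/31, -15/31]
P' = (I − K·H)·P̄ = [414/31 130/31; 130/31 54/31]

x' = [19/31, -15/31]
P' = [414/31 130/31; 130/31 54/31]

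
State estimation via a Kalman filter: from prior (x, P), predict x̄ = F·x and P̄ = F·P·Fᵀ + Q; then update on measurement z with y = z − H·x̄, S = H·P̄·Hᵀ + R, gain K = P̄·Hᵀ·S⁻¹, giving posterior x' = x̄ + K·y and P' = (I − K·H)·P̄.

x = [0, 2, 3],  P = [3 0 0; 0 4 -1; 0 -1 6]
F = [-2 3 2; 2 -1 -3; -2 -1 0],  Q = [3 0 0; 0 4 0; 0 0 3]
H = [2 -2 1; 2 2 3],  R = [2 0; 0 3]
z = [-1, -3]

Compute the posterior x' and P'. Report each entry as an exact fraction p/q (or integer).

x̄ = F·x = [12, -11, -2]
P̄ = F·P·Fᵀ + Q = [63 -49 2; -49 68 -11; 2 -11 19]
y = z − H·x̄ = [-45, 1]
S = H·P̄·Hᵀ + R = [989 97; 97 198]
K = P̄·Hᵀ·S⁻¹ = [41450/186413 11704/186413; -48995/186413 28710/186413; 5127/186413 34206/186413]
x' = x̄ + K·y = [383410/186413, 182942/186413, -569335/186413]
P' = (I − K·H)·P̄ = [1978383/186413 962493/186413 -1948880/186413; 962493/186413 528759/186413 -965458/186413; -1948880/186413 -965458/186413 1977098/186413]

x' = [383410/186413, 182942/186413, -569335/186413]
P' = [1978383/186413 962493/186413 -1948880/186413; 962493/186413 528759/186413 -965458/186413; -1948880/186413 -965458/186413 1977098/186413]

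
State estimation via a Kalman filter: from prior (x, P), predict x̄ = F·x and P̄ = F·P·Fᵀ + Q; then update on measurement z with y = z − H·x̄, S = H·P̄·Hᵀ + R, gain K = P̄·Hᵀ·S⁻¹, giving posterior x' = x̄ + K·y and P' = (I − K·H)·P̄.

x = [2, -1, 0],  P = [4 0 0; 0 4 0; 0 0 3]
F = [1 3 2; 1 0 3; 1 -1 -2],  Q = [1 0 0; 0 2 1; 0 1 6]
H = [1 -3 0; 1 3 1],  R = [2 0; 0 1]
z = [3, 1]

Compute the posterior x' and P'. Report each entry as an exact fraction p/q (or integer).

x' = [908/7079, -6465/7079, 25424/7079]
P' = [232786/35395 66134/35395 -412333/35395; 66134/35395 25916/35395 -137447/35395; -412333/35395 -137447/35395 821689/35395]

x̄ = F·x = [-1, 2, 3]
P̄ = F·P·Fᵀ + Q = [53 22 -20; 22 33 -13; -20 -13 26]
y = z − H·x̄ = [10, -7]
S = H·P̄·Hᵀ + R = [220 -225; -225 391]
K = P̄·Hᵀ·S⁻¹ = [17192/35395 3771/7079; -5807/35395 1287/7079; 4/35395 -597/7079]
x' = x̄ + K·y = [908/7079, -6465/7079, 25424/7079]
P' = (I − K·H)·P̄ = [232786/35395 66134/35395 -412333/35395; 66134/35395 25916/35395 -137447/35395; -412333/35395 -137447/35395 821689/35395]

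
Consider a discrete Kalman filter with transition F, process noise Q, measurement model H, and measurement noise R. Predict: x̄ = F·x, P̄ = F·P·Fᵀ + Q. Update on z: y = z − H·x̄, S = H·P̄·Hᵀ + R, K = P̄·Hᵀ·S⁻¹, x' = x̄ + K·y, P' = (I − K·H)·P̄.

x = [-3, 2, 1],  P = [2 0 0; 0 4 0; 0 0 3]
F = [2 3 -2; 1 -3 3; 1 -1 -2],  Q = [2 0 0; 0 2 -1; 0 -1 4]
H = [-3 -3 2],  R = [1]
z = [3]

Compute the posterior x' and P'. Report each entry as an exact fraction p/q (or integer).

x̄ = F·x = [-2, -6, -7]
P̄ = F·P·Fᵀ + Q = [58 -50 4; -50 67 -5; 4 -5 22]
y = z − H·x̄ = [-7]
S = H·P̄·Hᵀ + R = [326]
K = P̄·Hᵀ·S⁻¹ = [-8/163; -61/326; 47/326]
x' = x̄ + K·y = [-270/163, -1529/326, -2611/326]
P' = (I − K·H)·P̄ = [9326/163 -8638/163 1028/163; -8638/163 18121/326 1237/326; 1028/163 1237/326 4963/326]

x' = [-270/163, -1529/326, -2611/326]
P' = [9326/163 -8638/163 1028/163; -8638/163 18121/326 1237/326; 1028/163 1237/326 4963/326]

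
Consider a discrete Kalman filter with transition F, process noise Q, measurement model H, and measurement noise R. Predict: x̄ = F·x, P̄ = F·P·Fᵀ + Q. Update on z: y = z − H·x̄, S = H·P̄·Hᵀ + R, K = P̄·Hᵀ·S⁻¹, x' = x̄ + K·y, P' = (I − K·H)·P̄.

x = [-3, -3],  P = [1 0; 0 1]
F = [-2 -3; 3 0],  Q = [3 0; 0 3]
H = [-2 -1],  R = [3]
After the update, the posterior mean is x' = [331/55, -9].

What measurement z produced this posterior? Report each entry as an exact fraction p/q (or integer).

x̄ = F·x = [15, -9]
P̄ = F·P·Fᵀ + Q = [16 -6; -6 12]
S = H·P̄·Hᵀ + R = [55]
K = P̄·Hᵀ·S⁻¹ = [-26/55; 0]
x' − x̄ = [-494/55, 0] = K·y
y = (KᵀK)⁻¹·Kᵀ·(x' − x̄) = [19]
z = y + H·x̄ = [19] + [-21] = [-2]

z = [-2]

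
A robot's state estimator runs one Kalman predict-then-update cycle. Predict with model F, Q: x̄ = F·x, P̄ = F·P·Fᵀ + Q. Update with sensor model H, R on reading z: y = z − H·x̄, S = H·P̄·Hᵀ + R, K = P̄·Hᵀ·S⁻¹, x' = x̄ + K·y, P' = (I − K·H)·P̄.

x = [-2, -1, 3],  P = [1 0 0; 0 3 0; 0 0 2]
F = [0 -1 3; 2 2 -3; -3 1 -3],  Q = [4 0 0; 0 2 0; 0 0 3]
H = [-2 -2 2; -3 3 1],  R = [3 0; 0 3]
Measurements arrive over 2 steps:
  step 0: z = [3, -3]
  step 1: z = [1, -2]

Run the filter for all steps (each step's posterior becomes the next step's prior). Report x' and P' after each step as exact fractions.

step 0: x̄ = F·x = [10, -15, -4]
step 0: P̄ = F·P·Fᵀ + Q = [25 -24 -21; -24 36 18; -21 18 33]
step 0: y = z − H·x̄ = [1, 76]
step 0: S = H·P̄·Hᵀ + R = [211 240; 240 1251]
step 0: K = P̄·Hᵀ·S⁻¹ = [-1636/22929 -8296/68787; -1204/7643 4322/22929; 6008/22929 4790/68787]
step 0: x' = x̄ + K·y = [52466/68787, -19075/22929, 106916/68787]
step 0: P' = (I − K·H)·P̄ = [36665/22929 5624/7643 51083/22929; 5624/7643 4344/7643 8162/7643; 51083/22929 8162/7643 84581/22929]
step 1: x̄ = F·x = [41997/7643, -330266/68787, -178457/22929]
step 1: P̄ = F·P·Fᵀ + Q = [239687/7643 -98055/7643 -345492/7643; -98055/7643 234023/22929 144230/7643; -345492/7643 144230/7643 614793/7643]
step 1: y = z − H·x̄ = [1234943/68787, 840838/22929]
step 1: S = H·P̄·Hᵀ + R = [13735607/22929 5540518/7643; 5540518/7643 8200296/7643]
step 1: K = P̄·Hᵀ·S⁻¹ = [-15083097/223996075 -53846673/447992150; -33733433/223996075 82318903/447992150; 120212793/447992150 65255237/895984300]
step 1: x' = x̄ + K·y = [-81852233/671988225, -515149462/671988225, -66018533/223996075]
step 1: P' = (I − K·H)·P̄ = [315720034/223996075 143323676/223996075 872838129/447992150; 143323676/223996075 115181464/223996075 415809981/447992150; 872838129/447992150 415809981/447992150 2937934599/895984300]

step 0: x' = [52466/68787, -19075/22929, 106916/68787], P' = [36665/22929 5624/7643 51083/22929; 5624/7643 4344/7643 8162/7643; 51083/22929 8162/7643 84581/22929]
step 1: x' = [-81852233/671988225, -515149462/671988225, -66018533/223996075], P' = [315720034/223996075 143323676/223996075 872838129/447992150; 143323676/223996075 115181464/223996075 415809981/447992150; 872838129/447992150 415809981/447992150 2937934599/895984300]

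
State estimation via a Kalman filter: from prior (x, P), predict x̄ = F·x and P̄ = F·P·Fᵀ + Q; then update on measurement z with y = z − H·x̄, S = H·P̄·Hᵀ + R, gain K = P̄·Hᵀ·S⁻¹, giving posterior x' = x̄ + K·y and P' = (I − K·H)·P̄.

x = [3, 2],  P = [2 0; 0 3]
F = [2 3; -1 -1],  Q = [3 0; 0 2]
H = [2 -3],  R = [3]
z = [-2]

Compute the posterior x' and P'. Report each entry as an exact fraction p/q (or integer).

x' = [-227/374, 57/374]
P' = [987/374 543/374; 543/374 409/374]

x̄ = F·x = [12, -5]
P̄ = F·P·Fᵀ + Q = [38 -13; -13 7]
y = z − H·x̄ = [-41]
S = H·P̄·Hᵀ + R = [374]
K = P̄·Hᵀ·S⁻¹ = [115/374; -47/374]
x' = x̄ + K·y = [-227/374, 57/374]
P' = (I − K·H)·P̄ = [987/374 543/374; 543/374 409/374]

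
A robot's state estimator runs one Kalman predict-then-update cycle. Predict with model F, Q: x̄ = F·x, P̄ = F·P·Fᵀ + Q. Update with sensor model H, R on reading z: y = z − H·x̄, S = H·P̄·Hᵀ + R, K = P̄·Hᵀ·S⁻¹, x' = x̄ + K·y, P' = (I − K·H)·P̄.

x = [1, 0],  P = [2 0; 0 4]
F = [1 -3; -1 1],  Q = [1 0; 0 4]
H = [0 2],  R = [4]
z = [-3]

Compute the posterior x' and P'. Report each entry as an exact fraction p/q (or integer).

x̄ = F·x = [1, -1]
P̄ = F·P·Fᵀ + Q = [39 -14; -14 10]
y = z − H·x̄ = [-1]
S = H·P̄·Hᵀ + R = [44]
K = P̄·Hᵀ·S⁻¹ = [-7/11; 5/11]
x' = x̄ + K·y = [18/11, -16/11]
P' = (I − K·H)·P̄ = [233/11 -14/11; -14/11 10/11]

x' = [18/11, -16/11]
P' = [233/11 -14/11; -14/11 10/11]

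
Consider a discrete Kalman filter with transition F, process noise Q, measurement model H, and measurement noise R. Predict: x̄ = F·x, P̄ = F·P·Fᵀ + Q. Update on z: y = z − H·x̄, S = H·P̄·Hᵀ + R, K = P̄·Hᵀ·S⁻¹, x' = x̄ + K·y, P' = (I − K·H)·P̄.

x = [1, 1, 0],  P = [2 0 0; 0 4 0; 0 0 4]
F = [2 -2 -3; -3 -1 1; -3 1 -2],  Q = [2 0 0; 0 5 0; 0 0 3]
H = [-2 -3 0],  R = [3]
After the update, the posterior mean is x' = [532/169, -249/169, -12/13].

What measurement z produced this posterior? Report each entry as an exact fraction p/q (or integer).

x̄ = F·x = [0, -4, -2]
P̄ = F·P·Fᵀ + Q = [62 -16 4; -16 31 6; 4 6 41]
S = H·P̄·Hᵀ + R = [338]
K = P̄·Hᵀ·S⁻¹ = [-38/169; -61/338; -1/13]
x' − x̄ = [532/169, 427/169, 14/13] = K·y
y = (KᵀK)⁻¹·Kᵀ·(x' − x̄) = [-14]
z = y + H·x̄ = [-14] + [12] = [-2]

z = [-2]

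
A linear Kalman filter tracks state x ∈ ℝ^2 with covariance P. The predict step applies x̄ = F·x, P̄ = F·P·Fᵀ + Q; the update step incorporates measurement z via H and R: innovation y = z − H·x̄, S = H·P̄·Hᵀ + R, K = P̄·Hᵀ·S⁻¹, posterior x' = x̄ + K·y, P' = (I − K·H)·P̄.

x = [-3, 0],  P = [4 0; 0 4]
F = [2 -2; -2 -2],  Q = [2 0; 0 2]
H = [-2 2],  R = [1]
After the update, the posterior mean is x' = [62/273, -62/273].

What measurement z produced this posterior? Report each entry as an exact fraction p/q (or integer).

z = [-1]

x̄ = F·x = [-6, 6]
P̄ = F·P·Fᵀ + Q = [34 0; 0 34]
S = H·P̄·Hᵀ + R = [273]
K = P̄·Hᵀ·S⁻¹ = [-68/273; 68/273]
x' − x̄ = [1700/273, -1700/273] = K·y
y = (KᵀK)⁻¹·Kᵀ·(x' − x̄) = [-25]
z = y + H·x̄ = [-25] + [24] = [-1]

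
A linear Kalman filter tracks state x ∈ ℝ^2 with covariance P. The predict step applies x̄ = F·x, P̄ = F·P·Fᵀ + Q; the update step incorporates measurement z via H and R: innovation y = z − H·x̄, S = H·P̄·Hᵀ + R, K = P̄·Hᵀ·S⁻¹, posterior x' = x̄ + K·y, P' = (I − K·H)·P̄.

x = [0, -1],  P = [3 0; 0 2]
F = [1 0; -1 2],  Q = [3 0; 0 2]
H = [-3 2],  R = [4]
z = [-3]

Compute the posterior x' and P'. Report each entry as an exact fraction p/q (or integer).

x̄ = F·x = [0, -2]
P̄ = F·P·Fᵀ + Q = [6 -3; -3 13]
y = z − H·x̄ = [1]
S = H·P̄·Hᵀ + R = [146]
K = P̄·Hᵀ·S⁻¹ = [-12/73; 35/146]
x' = x̄ + K·y = [-12/73, -257/146]
P' = (I − K·H)·P̄ = [150/73 201/73; 201/73 673/146]

x' = [-12/73, -257/146]
P' = [150/73 201/73; 201/73 673/146]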